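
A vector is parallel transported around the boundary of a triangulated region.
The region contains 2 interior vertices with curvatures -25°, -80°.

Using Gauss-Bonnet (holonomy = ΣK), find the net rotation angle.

Holonomy = total enclosed curvature = (-25°) + (-80°) = -105°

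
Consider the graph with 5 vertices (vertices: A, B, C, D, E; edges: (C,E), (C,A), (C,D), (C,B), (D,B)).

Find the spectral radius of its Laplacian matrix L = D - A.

Degrees: deg(A) = 1, deg(B) = 2, deg(C) = 4, deg(D) = 2, deg(E) = 1.
L = D − A with rows/columns ordered (A, B, C, D, E):
  [ 1,  0, -1,  0,  0]
  [ 0,  2, -1, -1,  0]
  [-1, -1,  4, -1, -1]
  [ 0, -1, -1,  2,  0]
  [ 0,  0, -1,  0,  1]
Characteristic polynomial: det(λI − L) = λ(λ − 1)²(λ − 3)(λ − 5).
Roots: λ = 0; (λ − 1) = 0 ⇒ λ = 1 (multiplicity 2); (λ − 3) = 0 ⇒ λ = 3; (λ − 5) = 0 ⇒ λ = 5.
(Check: the roots sum (with multiplicity) to 10, matching trace L = Σdeg = 2·5 = 10.)
Laplacian eigenvalues: [0.0, 1.0, 1.0, 3.0, 5.0]. Largest eigenvalue (spectral radius) = 5.0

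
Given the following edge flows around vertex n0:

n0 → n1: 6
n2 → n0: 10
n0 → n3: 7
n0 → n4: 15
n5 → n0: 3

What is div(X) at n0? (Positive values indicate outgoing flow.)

Divergence = sum of outgoing flows = 6 + (-10) + 7 + 15 + (-3) = 15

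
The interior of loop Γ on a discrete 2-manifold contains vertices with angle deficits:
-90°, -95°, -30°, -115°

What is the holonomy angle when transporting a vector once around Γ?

Holonomy = total enclosed curvature = (-90°) + (-95°) + (-30°) + (-115°) = -330°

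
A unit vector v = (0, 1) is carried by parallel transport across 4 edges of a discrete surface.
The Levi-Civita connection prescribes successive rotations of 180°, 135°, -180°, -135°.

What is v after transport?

Total rotation: 180° + 135° + (-180°) + (-135°) = 0°. Final vector: (0, 1)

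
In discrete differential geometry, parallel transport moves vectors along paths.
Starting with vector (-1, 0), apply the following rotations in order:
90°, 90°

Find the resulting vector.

Total rotation: 90° + 90° = 180°. Final vector: (1, 0)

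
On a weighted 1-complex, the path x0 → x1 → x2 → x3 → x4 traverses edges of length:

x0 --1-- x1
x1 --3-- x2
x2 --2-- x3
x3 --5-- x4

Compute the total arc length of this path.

Arc length = 1 + 3 + 2 + 5 = 11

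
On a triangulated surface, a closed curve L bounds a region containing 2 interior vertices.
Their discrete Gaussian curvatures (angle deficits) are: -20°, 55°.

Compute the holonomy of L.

Holonomy = total enclosed curvature = (-20°) + 55° = 35°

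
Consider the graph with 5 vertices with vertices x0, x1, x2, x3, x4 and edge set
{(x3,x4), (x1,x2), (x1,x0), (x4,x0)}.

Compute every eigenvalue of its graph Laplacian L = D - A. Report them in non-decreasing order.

Degrees: deg(x0) = 2, deg(x1) = 2, deg(x2) = 1, deg(x3) = 1, deg(x4) = 2.
L = D − A with rows/columns ordered (x0, x1, x2, x3, x4):
  [ 2, -1,  0,  0, -1]
  [-1,  2, -1,  0,  0]
  [ 0, -1,  1,  0,  0]
  [ 0,  0,  0,  1, -1]
  [-1,  0,  0, -1,  2]
Characteristic polynomial: det(λI − L) = λ(λ² − 3λ + 1)(λ² − 5λ + 5).
Roots: λ = 0; (λ² − 3λ + 1) = 0 ⇒ λ = (3 ± √5)/2 ≈ 0.382, 2.618; (λ² − 5λ + 5) = 0 ⇒ λ = (5 ± √5)/2 ≈ 1.382, 3.618.
(Check: the roots sum (with multiplicity) to 8, matching trace L = Σdeg = 2·4 = 8.)
Laplacian eigenvalues (increasing order): [0.0, 0.382, 1.382, 2.618, 3.618]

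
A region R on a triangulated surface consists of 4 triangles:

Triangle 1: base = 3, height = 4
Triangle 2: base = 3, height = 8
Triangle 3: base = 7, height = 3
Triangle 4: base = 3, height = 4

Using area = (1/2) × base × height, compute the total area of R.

(1/2)×3×4 + (1/2)×3×8 + (1/2)×7×3 + (1/2)×3×4 = 34.5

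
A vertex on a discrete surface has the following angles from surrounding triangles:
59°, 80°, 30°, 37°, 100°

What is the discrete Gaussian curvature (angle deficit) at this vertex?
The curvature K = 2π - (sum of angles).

Sum of angles = 306°. K = 360° - 306° = 54° = 3π/10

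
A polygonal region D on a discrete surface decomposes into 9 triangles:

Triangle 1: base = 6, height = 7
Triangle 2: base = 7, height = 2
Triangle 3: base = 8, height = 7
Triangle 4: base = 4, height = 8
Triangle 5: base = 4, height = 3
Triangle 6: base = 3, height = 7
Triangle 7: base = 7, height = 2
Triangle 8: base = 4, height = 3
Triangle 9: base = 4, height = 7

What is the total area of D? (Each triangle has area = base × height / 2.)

(1/2)×6×7 + (1/2)×7×2 + (1/2)×8×7 + (1/2)×4×8 + (1/2)×4×3 + (1/2)×3×7 + (1/2)×7×2 + (1/2)×4×3 + (1/2)×4×7 = 115.5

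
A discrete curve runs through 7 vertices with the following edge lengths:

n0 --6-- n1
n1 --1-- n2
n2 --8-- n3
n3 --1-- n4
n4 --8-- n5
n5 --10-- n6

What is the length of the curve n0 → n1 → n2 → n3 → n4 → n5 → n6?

Arc length = 6 + 1 + 8 + 1 + 8 + 10 = 34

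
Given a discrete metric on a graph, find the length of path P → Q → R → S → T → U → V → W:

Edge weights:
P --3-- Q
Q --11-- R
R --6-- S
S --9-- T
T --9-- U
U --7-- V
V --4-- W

Arc length = 3 + 11 + 6 + 9 + 9 + 7 + 4 = 49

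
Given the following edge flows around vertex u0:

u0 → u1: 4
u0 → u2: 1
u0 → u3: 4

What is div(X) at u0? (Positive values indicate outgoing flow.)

Divergence = sum of outgoing flows = 4 + 1 + 4 = 9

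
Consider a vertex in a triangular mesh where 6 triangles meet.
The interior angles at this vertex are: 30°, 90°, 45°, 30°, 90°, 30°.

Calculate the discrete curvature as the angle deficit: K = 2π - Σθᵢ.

Sum of angles = 315°. K = 360° - 315° = 45° = π/4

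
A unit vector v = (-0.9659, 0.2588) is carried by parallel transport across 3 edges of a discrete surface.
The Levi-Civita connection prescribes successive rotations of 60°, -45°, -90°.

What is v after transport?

Total rotation: 60° + (-45°) + (-90°) = -75°. Final vector: (0, 1)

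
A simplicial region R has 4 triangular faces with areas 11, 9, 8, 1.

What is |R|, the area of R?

11 + 9 + 8 + 1 = 29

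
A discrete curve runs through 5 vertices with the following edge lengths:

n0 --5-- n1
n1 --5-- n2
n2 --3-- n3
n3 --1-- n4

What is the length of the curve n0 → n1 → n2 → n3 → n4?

Arc length = 5 + 5 + 3 + 1 = 14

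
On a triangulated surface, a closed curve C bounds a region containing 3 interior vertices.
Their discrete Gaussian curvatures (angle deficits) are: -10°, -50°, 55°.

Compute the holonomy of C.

Holonomy = total enclosed curvature = (-10°) + (-50°) + 55° = -5°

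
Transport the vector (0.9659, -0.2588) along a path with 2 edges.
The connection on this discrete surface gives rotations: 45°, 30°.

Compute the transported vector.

Total rotation: 45° + 30° = 75°. Final vector: (0.5000, 0.8660)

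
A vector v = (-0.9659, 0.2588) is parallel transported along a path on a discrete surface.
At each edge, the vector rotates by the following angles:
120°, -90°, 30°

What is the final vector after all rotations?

Total rotation: 120° + (-90°) + 30° = 60°. Final vector: (-0.7071, -0.7071)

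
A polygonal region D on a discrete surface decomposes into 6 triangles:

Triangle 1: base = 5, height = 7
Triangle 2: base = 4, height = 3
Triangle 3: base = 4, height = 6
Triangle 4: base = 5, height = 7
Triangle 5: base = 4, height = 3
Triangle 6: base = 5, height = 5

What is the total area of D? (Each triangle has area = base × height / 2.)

(1/2)×5×7 + (1/2)×4×3 + (1/2)×4×6 + (1/2)×5×7 + (1/2)×4×3 + (1/2)×5×5 = 71.5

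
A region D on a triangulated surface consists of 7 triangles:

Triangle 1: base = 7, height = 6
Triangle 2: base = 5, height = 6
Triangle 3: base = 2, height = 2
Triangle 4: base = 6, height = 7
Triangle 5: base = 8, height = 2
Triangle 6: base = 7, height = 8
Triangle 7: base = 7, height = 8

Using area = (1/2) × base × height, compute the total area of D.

(1/2)×7×6 + (1/2)×5×6 + (1/2)×2×2 + (1/2)×6×7 + (1/2)×8×2 + (1/2)×7×8 + (1/2)×7×8 = 123.0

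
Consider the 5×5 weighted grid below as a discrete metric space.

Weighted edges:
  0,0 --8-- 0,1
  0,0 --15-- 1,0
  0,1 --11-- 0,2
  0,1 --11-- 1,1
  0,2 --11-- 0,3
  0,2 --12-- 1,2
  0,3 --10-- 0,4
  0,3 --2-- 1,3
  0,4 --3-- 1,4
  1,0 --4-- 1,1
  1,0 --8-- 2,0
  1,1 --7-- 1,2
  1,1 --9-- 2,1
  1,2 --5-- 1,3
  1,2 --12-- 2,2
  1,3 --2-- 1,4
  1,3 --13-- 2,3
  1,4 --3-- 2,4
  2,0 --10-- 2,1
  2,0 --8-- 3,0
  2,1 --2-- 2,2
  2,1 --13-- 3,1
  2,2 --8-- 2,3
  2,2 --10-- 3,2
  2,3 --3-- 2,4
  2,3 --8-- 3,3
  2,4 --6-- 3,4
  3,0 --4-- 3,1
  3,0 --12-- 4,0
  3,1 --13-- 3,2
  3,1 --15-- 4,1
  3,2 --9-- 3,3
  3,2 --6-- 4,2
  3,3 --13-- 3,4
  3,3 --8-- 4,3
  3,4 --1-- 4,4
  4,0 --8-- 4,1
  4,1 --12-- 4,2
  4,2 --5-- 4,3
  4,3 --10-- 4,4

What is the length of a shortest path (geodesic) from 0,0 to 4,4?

Shortest path: 0,0 → 0,1 → 1,1 → 1,2 → 1,3 → 1,4 → 2,4 → 3,4 → 4,4, total weight = 43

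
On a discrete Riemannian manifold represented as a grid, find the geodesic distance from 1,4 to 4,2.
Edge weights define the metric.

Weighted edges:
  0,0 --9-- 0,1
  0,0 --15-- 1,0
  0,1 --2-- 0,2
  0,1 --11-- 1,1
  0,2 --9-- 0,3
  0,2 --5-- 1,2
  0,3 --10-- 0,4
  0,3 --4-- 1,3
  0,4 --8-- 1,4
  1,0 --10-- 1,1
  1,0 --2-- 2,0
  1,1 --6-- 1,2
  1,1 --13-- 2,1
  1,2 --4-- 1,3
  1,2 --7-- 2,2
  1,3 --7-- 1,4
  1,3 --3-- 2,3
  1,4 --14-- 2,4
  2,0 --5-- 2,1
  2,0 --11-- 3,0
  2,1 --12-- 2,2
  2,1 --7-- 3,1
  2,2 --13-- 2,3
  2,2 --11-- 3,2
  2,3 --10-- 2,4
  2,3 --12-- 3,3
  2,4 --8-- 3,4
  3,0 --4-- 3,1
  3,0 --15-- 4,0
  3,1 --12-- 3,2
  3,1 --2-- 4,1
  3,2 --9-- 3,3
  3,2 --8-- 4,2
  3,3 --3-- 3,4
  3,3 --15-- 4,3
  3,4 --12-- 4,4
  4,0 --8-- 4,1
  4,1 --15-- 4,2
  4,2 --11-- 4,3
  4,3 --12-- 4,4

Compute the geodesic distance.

Shortest path: 1,4 → 1,3 → 1,2 → 2,2 → 3,2 → 4,2, total weight = 37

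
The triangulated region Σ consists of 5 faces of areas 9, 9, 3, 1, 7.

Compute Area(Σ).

9 + 9 + 3 + 1 + 7 = 29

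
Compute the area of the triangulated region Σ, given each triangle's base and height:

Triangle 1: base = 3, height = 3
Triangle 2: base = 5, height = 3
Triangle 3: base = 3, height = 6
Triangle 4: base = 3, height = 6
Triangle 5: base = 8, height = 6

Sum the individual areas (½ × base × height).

(1/2)×3×3 + (1/2)×5×3 + (1/2)×3×6 + (1/2)×3×6 + (1/2)×8×6 = 54.0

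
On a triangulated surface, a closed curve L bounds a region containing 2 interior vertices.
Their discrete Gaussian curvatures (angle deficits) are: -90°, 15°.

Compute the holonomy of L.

Holonomy = total enclosed curvature = (-90°) + 15° = -75°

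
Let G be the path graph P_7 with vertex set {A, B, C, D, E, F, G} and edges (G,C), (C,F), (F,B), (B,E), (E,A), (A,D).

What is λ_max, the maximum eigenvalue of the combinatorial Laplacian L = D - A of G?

The path graph P_n has Laplacian eigenvalues λ_k = 2 − 2cos(kπ/n), k = 0, 1, …, n−1. Here n = 7:
k=0: 2 − 2cos(0) = 0.0; k=1: 2 − 2cos(π/7) = 0.1981; k=2: 2 − 2cos(2π/7) = 0.753; k=3: 2 − 2cos(3π/7) = 1.555; k=4: 2 − 2cos(4π/7) = 2.445; k=5: 2 − 2cos(5π/7) = 3.247; k=6: 2 − 2cos(6π/7) = 3.8019.
Laplacian eigenvalues: [0.0, 0.1981, 0.753, 1.555, 2.445, 3.247, 3.8019]. Largest eigenvalue (spectral radius) = 3.8019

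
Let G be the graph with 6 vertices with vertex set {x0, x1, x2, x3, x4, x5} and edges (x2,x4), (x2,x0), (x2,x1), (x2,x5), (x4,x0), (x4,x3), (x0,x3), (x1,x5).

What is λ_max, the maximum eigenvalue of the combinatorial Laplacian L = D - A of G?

Degrees: deg(x0) = 3, deg(x1) = 2, deg(x2) = 4, deg(x3) = 2, deg(x4) = 3, deg(x5) = 2.
L = D − A with rows/columns ordered (x0, x1, x2, x3, x4, x5):
  [ 3,  0, -1, -1, -1,  0]
  [ 0,  2, -1,  0,  0, -1]
  [-1, -1,  4,  0, -1, -1]
  [-1,  0,  0,  2, -1,  0]
  [-1,  0, -1, -1,  3,  0]
  [ 0, -1, -1,  0,  0,  2]
Characteristic polynomial: det(λI − L) = λ(λ² − 6λ + 4)(λ − 3)²(λ − 4).
Roots: λ = 0; (λ² − 6λ + 4) = 0 ⇒ λ = 3 ± √5 ≈ 0.7639, 5.2361; (λ − 3) = 0 ⇒ λ = 3 (multiplicity 2); (λ − 4) = 0 ⇒ λ = 4.
(Check: the roots sum (with multiplicity) to 16, matching trace L = Σdeg = 2·8 = 16.)
Laplacian eigenvalues: [0.0, 0.7639, 3.0, 3.0, 4.0, 5.2361]. Largest eigenvalue (spectral radius) = 5.2361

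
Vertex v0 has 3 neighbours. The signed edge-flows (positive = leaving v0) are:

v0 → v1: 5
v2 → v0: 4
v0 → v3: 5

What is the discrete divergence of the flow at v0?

Divergence = sum of outgoing flows = 5 + (-4) + 5 = 6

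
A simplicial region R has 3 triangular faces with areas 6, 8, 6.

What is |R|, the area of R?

6 + 8 + 6 = 20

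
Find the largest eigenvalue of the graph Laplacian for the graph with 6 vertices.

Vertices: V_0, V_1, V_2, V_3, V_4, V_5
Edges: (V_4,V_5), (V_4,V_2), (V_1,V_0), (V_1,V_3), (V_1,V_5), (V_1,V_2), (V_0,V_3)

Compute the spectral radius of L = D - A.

Degrees: deg(V_0) = 2, deg(V_1) = 4, deg(V_2) = 2, deg(V_3) = 2, deg(V_4) = 2, deg(V_5) = 2.
L = D − A with rows/columns ordered (V_0, V_1, V_2, V_3, V_4, V_5):
  [ 2, -1,  0, -1,  0,  0]
  [-1,  4, -1, -1,  0, -1]
  [ 0, -1,  2,  0, -1,  0]
  [-1, -1,  0,  2,  0,  0]
  [ 0,  0, -1,  0,  2, -1]
  [ 0, -1,  0,  0, -1,  2]
Characteristic polynomial: det(λI − L) = λ(λ² − 6λ + 4)(λ − 2)(λ − 3)².
Roots: λ = 0; (λ² − 6λ + 4) = 0 ⇒ λ = 3 ± √5 ≈ 0.7639, 5.2361; (λ − 2) = 0 ⇒ λ = 2; (λ − 3) = 0 ⇒ λ = 3 (multiplicity 2).
(Check: the roots sum (with multiplicity) to 14, matching trace L = Σdeg = 2·7 = 14.)
Laplacian eigenvalues: [0.0, 0.7639, 2.0, 3.0, 3.0, 5.2361]. Largest eigenvalue (spectral radius) = 5.2361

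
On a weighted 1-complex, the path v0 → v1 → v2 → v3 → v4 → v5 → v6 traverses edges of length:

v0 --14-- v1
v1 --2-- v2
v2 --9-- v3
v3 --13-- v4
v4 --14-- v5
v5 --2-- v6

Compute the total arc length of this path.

Arc length = 14 + 2 + 9 + 13 + 14 + 2 = 54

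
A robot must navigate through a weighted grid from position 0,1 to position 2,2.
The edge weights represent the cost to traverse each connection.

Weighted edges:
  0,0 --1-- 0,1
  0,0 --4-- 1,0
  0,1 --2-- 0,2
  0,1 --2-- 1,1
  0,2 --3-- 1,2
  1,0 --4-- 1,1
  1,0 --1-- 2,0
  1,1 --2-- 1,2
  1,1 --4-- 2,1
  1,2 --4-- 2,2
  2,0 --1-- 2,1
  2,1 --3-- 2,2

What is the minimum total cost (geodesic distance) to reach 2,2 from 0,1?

Shortest path: 0,1 → 1,1 → 1,2 → 2,2, total weight = 8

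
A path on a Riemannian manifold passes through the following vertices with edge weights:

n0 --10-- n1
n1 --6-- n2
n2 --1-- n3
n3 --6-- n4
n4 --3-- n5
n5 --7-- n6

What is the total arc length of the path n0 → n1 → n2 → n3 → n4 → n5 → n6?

Arc length = 10 + 6 + 1 + 6 + 3 + 7 = 33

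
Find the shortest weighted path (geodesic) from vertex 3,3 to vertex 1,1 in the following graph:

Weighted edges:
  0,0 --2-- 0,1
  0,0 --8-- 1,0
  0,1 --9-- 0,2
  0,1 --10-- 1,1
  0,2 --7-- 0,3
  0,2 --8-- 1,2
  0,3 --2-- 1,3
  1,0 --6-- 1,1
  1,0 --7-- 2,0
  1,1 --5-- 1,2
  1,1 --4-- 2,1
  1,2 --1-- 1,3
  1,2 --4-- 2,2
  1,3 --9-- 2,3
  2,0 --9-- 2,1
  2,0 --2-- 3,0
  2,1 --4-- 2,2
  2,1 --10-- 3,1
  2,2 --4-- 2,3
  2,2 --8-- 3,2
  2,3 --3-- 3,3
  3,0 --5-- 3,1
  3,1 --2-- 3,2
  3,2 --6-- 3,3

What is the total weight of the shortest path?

Shortest path: 3,3 → 2,3 → 2,2 → 2,1 → 1,1, total weight = 15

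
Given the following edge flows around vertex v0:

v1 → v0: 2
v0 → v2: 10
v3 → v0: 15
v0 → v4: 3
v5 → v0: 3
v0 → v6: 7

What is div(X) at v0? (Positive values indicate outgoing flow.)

Divergence = sum of outgoing flows = (-2) + 10 + (-15) + 3 + (-3) + 7 = 0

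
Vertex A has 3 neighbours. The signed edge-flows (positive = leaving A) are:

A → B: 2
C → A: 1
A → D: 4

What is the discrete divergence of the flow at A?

Divergence = sum of outgoing flows = 2 + (-1) + 4 = 5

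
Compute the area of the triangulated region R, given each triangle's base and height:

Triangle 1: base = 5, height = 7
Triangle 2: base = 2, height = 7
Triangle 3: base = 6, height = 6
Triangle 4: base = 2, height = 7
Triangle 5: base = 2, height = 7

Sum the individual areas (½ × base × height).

(1/2)×5×7 + (1/2)×2×7 + (1/2)×6×6 + (1/2)×2×7 + (1/2)×2×7 = 56.5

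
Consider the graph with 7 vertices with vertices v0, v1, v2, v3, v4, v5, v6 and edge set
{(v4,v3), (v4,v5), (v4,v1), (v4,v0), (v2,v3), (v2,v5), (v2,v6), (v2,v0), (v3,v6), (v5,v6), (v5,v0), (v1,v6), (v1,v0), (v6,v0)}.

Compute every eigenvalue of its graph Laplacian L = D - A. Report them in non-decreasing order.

Degrees: deg(v0) = 5, deg(v1) = 3, deg(v2) = 4, deg(v3) = 3, deg(v4) = 4, deg(v5) = 4, deg(v6) = 5.
L = D − A with rows/columns ordered (v0, v1, v2, v3, v4, v5, v6):
  [ 5, -1, -1,  0, -1, -1, -1]
  [-1,  3,  0,  0, -1,  0, -1]
  [-1,  0,  4, -1,  0, -1, -1]
  [ 0,  0, -1,  3, -1,  0, -1]
  [-1, -1,  0, -1,  4, -1,  0]
  [-1,  0, -1,  0, -1,  4, -1]
  [-1, -1, -1, -1,  0, -1,  5]
Characteristic polynomial: det(λI − L) = λ(λ² − 8λ + 14)(λ² − 10λ + 22)(λ − 4)(λ − 6).
Roots: λ = 0; (λ² − 8λ + 14) = 0 ⇒ λ = 4 ± √2 ≈ 2.5858, 5.4142; (λ² − 10λ + 22) = 0 ⇒ λ = 5 ± √3 ≈ 3.2679, 6.7321; (λ − 4) = 0 ⇒ λ = 4; (λ − 6) = 0 ⇒ λ = 6.
(Check: the roots sum (with multiplicity) to 28, matching trace L = Σdeg = 2·14 = 28.)
Laplacian eigenvalues (increasing order): [0.0, 2.5858, 3.2679, 4.0, 5.4142, 6.0, 6.7321]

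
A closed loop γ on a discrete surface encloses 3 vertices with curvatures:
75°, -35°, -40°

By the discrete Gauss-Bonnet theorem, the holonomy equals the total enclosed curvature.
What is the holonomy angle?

Holonomy = total enclosed curvature = 75° + (-35°) + (-40°) = 0°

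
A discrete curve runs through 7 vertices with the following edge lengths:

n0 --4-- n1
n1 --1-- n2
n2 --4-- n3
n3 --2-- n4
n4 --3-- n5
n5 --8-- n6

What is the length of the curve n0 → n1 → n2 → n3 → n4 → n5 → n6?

Arc length = 4 + 1 + 4 + 2 + 3 + 8 = 22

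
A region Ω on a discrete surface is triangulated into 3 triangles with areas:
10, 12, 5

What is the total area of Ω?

10 + 12 + 5 = 27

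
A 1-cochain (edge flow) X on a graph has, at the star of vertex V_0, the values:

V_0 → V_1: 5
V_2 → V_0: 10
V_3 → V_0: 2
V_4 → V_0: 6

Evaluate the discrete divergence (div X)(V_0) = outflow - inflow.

Divergence = sum of outgoing flows = 5 + (-10) + (-2) + (-6) = -13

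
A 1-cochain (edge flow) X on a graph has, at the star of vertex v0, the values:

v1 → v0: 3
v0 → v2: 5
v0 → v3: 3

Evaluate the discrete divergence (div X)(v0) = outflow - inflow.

Divergence = sum of outgoing flows = (-3) + 5 + 3 = 5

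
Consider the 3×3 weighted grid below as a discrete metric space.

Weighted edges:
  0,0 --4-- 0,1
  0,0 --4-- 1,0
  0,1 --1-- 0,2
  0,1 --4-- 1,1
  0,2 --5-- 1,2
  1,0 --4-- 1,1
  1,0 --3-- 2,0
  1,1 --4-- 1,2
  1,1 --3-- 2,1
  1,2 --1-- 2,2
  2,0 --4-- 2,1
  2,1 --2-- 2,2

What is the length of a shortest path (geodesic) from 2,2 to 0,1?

Shortest path: 2,2 → 1,2 → 0,2 → 0,1, total weight = 7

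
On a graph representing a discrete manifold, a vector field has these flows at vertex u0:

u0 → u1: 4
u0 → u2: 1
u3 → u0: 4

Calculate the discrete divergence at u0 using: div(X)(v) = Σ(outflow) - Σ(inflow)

Divergence = sum of outgoing flows = 4 + 1 + (-4) = 1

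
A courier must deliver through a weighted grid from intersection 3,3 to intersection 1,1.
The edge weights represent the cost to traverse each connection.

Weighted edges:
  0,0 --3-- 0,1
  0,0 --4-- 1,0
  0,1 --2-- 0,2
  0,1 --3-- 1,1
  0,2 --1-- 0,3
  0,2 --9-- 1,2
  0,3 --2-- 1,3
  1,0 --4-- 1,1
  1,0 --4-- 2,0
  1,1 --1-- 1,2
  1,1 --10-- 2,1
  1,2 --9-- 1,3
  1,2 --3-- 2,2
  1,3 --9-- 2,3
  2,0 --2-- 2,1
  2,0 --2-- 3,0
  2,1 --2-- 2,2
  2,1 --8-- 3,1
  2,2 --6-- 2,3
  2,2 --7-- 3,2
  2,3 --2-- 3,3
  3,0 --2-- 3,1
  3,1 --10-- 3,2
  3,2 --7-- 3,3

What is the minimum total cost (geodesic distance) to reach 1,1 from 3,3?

Shortest path: 3,3 → 2,3 → 2,2 → 1,2 → 1,1, total weight = 12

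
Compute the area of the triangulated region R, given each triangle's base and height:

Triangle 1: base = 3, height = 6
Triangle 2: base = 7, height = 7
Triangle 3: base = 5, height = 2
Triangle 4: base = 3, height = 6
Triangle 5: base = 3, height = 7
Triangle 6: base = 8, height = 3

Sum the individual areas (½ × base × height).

(1/2)×3×6 + (1/2)×7×7 + (1/2)×5×2 + (1/2)×3×6 + (1/2)×3×7 + (1/2)×8×3 = 70.0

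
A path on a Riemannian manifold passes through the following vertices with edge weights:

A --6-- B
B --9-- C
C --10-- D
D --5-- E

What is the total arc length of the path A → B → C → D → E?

Arc length = 6 + 9 + 10 + 5 = 30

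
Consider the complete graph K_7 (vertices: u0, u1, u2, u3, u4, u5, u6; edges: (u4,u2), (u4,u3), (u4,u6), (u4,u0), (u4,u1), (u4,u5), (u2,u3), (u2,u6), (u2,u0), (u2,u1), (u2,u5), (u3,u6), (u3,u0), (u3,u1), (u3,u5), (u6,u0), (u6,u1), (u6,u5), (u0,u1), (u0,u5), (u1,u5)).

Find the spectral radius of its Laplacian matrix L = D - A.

For the complete graph K_n, L = nI − J (J = all-ones matrix). J has eigenvalues n (once, eigenvector 𝟙) and 0 (multiplicity n−1), so L has eigenvalues 0 (once) and n (multiplicity n−1). Here n = 7: eigenvalue 0 once and 7 with multiplicity 6.
Laplacian eigenvalues: [0.0, 7.0, 7.0, 7.0, 7.0, 7.0, 7.0]. Largest eigenvalue (spectral radius) = 7.0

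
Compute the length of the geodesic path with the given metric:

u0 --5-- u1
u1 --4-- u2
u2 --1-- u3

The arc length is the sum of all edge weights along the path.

Arc length = 5 + 4 + 1 = 10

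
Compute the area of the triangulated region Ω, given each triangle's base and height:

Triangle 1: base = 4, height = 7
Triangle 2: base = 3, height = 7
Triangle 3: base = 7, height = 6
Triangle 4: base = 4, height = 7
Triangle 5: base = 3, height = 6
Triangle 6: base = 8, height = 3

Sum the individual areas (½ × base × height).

(1/2)×4×7 + (1/2)×3×7 + (1/2)×7×6 + (1/2)×4×7 + (1/2)×3×6 + (1/2)×8×3 = 80.5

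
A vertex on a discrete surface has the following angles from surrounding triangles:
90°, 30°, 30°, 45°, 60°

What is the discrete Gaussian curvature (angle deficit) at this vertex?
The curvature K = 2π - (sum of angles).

Sum of angles = 255°. K = 360° - 255° = 105° = 7π/12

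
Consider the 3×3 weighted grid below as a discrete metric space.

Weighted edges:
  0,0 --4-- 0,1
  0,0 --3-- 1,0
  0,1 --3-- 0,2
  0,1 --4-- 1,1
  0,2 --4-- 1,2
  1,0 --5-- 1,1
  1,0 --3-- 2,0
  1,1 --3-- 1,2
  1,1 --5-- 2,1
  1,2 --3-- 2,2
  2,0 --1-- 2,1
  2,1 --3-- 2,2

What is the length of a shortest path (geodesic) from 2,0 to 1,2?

Shortest path: 2,0 → 2,1 → 2,2 → 1,2, total weight = 7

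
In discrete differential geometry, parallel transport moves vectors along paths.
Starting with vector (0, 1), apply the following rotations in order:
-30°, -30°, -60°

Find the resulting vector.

Total rotation: (-30°) + (-30°) + (-60°) = -120°. Final vector: (0.8660, -0.5000)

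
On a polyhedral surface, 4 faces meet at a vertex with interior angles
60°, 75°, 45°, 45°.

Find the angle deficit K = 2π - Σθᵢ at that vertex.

Sum of angles = 225°. K = 360° - 225° = 135°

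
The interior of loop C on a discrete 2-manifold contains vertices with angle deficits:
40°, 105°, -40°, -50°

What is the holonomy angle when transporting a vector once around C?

Holonomy = total enclosed curvature = 40° + 105° + (-40°) + (-50°) = 55°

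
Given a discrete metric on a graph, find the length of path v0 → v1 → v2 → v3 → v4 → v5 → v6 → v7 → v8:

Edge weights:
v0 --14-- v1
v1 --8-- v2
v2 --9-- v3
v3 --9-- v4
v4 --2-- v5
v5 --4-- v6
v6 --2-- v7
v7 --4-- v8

Arc length = 14 + 8 + 9 + 9 + 2 + 4 + 2 + 4 = 52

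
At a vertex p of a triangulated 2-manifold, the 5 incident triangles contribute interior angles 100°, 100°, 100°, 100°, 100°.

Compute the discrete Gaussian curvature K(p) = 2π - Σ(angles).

Sum of angles = 500°. K = 360° - 500° = -140°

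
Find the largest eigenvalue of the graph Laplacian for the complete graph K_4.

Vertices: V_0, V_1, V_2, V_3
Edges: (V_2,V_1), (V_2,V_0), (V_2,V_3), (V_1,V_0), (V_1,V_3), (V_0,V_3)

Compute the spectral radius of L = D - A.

For the complete graph K_n, L = nI − J (J = all-ones matrix). J has eigenvalues n (once, eigenvector 𝟙) and 0 (multiplicity n−1), so L has eigenvalues 0 (once) and n (multiplicity n−1). Here n = 4: eigenvalue 0 once and 4 with multiplicity 3.
Laplacian eigenvalues: [0.0, 4.0, 4.0, 4.0]. Largest eigenvalue (spectral radius) = 4.0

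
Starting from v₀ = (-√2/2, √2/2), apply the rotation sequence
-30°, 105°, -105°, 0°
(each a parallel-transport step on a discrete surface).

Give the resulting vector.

Total rotation: (-30°) + 105° + (-105°) + 0° = -30°. Final vector: (-0.2588, 0.9659)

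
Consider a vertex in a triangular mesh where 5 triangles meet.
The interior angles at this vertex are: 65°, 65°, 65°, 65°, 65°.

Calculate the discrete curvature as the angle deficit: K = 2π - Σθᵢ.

Sum of angles = 325°. K = 360° - 325° = 35°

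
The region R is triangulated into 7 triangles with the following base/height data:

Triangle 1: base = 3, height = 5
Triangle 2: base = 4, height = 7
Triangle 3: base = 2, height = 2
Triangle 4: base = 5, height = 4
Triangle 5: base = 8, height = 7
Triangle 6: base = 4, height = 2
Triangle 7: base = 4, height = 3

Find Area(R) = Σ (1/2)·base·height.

(1/2)×3×5 + (1/2)×4×7 + (1/2)×2×2 + (1/2)×5×4 + (1/2)×8×7 + (1/2)×4×2 + (1/2)×4×3 = 71.5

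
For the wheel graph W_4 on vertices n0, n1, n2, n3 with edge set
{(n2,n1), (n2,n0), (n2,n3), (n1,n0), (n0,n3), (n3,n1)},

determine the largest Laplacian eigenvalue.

The wheel W_4 is the join K_1 ∨ C_3 (a hub joined to every vertex of a cycle of length 3). For a join G ∨ H (G on p vertices, H on q vertices) the Laplacian spectrum is 0, p+q, the eigenvalues of L(G) other than one 0 each shifted by +q, and the eigenvalues of L(H) other than one 0 each shifted by +p. With G = K_1 (p = 1, nothing left after dropping its 0) and H = C_3 (q = 3, eigenvalues 2 − 2cos(2πk/3), k = 0, …, 2; drop k = 0), the spectrum of W_4 is 0, 4, and 1 + (2 − 2cos(2πk/3)) = 3 − 2cos(2πk/3) for k = 1, …, 2:
k=1: 3 − 2cos(2π/3) = 4.0; k=2: 3 − 2cos(4π/3) = 4.0.
Laplacian eigenvalues: [0.0, 4.0, 4.0, 4.0]. Largest eigenvalue (spectral radius) = 4.0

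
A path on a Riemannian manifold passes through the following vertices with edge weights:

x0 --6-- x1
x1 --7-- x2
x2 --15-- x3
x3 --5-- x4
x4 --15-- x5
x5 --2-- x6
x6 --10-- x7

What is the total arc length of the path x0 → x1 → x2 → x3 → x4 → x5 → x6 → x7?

Arc length = 6 + 7 + 15 + 5 + 15 + 2 + 10 = 60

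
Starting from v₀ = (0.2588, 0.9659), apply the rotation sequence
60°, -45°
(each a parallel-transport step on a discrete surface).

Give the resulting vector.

Total rotation: 60° + (-45°) = 15°. Final vector: (0, 1)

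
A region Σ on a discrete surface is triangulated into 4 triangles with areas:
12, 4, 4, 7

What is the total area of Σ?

12 + 4 + 4 + 7 = 27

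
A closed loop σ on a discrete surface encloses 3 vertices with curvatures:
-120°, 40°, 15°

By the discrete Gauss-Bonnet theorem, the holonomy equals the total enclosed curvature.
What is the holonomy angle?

Holonomy = total enclosed curvature = (-120°) + 40° + 15° = -65°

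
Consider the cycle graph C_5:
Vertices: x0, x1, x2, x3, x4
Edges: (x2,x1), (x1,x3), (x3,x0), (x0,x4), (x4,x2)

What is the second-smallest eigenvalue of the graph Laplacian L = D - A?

The cycle graph C_n has Laplacian eigenvalues λ_k = 2 − 2cos(2πk/n), k = 0, 1, …, n−1. Here n = 5:
k=0: 2 − 2cos(0) = 0.0; k=1: 2 − 2cos(2π/5) = 1.382; k=2: 2 − 2cos(4π/5) = 3.618; k=3: 2 − 2cos(6π/5) = 3.618; k=4: 2 − 2cos(8π/5) = 1.382.
Laplacian eigenvalues: [0.0, 1.382, 1.382, 3.618, 3.618]. Algebraic connectivity (smallest non-zero eigenvalue) = 1.382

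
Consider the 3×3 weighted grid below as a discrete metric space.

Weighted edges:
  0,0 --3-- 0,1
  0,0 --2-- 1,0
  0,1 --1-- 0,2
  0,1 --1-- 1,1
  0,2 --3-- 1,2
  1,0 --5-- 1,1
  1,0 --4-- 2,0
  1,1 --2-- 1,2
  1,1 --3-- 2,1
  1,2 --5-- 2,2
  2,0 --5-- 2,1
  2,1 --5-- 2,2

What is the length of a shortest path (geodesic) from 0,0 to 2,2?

Shortest path: 0,0 → 0,1 → 1,1 → 1,2 → 2,2, total weight = 11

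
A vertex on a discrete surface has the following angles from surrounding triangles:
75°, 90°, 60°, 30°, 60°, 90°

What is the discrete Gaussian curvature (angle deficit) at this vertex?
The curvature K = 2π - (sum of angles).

Sum of angles = 405°. K = 360° - 405° = -45°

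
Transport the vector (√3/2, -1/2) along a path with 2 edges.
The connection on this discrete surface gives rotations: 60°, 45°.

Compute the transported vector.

Total rotation: 60° + 45° = 105°. Final vector: (0.2588, 0.9659)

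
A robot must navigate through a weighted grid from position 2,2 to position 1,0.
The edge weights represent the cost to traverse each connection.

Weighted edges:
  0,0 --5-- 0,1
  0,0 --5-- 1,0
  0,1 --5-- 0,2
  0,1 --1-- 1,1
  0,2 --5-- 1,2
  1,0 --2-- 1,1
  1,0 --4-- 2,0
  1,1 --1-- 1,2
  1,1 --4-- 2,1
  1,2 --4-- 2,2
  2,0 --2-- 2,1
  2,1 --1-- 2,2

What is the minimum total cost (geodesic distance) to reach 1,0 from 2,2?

Shortest path: 2,2 → 2,1 → 2,0 → 1,0, total weight = 7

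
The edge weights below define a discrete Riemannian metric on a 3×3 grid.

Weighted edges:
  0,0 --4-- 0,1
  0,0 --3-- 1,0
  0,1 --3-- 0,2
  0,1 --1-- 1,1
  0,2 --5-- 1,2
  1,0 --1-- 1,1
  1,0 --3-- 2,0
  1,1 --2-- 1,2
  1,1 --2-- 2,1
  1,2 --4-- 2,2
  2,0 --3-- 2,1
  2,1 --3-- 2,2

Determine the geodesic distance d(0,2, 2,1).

Shortest path: 0,2 → 0,1 → 1,1 → 2,1, total weight = 6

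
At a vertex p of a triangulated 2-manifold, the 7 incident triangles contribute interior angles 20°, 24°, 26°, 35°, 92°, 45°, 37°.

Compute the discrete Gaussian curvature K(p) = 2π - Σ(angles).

Sum of angles = 279°. K = 360° - 279° = 81° = 9π/20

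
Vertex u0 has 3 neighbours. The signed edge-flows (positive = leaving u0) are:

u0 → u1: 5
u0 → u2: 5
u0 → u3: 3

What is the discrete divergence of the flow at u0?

Divergence = sum of outgoing flows = 5 + 5 + 3 = 13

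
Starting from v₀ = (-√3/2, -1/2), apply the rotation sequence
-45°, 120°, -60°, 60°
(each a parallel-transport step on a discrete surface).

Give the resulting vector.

Total rotation: (-45°) + 120° + (-60°) + 60° = 75°. Final vector: (0.2588, -0.9659)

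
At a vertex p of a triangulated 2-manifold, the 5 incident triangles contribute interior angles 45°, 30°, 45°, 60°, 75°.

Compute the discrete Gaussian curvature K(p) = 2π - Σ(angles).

Sum of angles = 255°. K = 360° - 255° = 105° = 7π/12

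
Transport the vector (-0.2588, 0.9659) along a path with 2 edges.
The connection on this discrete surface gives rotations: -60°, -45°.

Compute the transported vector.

Total rotation: (-60°) + (-45°) = -105°. Final vector: (1, 0)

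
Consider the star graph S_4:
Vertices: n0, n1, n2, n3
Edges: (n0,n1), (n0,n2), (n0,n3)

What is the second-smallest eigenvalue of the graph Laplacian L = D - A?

The star S_4 is the complete bipartite graph K_{1,3} (one hub of degree 3, 3 leaves of degree 1). The Laplacian spectrum of K_{p,q} is 0, p (multiplicity q−1), q (multiplicity p−1), p+q. With p = 1, q = 3: 0 once, 1 with multiplicity 2, and 4 once. (Check: trace L = sum of degrees = 6 = 2·1 + 4.)
Laplacian eigenvalues: [0.0, 1.0, 1.0, 4.0]. Algebraic connectivity (smallest non-zero eigenvalue) = 1.0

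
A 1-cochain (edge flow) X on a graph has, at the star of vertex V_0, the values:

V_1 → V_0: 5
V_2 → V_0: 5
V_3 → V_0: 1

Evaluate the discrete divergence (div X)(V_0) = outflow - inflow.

Divergence = sum of outgoing flows = (-5) + (-5) + (-1) = -11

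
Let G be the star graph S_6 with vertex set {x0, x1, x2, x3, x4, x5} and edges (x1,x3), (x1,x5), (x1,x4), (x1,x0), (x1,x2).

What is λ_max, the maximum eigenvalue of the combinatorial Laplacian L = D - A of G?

The star S_6 is the complete bipartite graph K_{1,5} (one hub of degree 5, 5 leaves of degree 1). The Laplacian spectrum of K_{p,q} is 0, p (multiplicity q−1), q (multiplicity p−1), p+q. With p = 1, q = 5: 0 once, 1 with multiplicity 4, and 6 once. (Check: trace L = sum of degrees = 10 = 4·1 + 6.)
Laplacian eigenvalues: [0.0, 1.0, 1.0, 1.0, 1.0, 6.0]. Largest eigenvalue (spectral radius) = 6.0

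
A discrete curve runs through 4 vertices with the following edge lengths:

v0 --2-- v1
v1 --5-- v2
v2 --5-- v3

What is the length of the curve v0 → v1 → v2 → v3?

Arc length = 2 + 5 + 5 = 12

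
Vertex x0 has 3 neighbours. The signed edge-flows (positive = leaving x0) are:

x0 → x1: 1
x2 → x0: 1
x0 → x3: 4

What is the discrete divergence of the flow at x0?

Divergence = sum of outgoing flows = 1 + (-1) + 4 = 4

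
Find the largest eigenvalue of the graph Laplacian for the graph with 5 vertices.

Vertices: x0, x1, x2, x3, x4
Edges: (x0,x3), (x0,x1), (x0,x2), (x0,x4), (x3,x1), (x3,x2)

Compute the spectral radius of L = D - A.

Degrees: deg(x0) = 4, deg(x1) = 2, deg(x2) = 2, deg(x3) = 3, deg(x4) = 1.
L = D − A with rows/columns ordered (x0, x1, x2, x3, x4):
  [ 4, -1, -1, -1, -1]
  [-1,  2,  0, -1,  0]
  [-1,  0,  2, -1,  0]
  [-1, -1, -1,  3,  0]
  [-1,  0,  0,  0,  1]
Characteristic polynomial: det(λI − L) = λ(λ − 1)(λ − 2)(λ − 4)(λ − 5).
Roots: λ = 0; (λ − 1) = 0 ⇒ λ = 1; (λ − 2) = 0 ⇒ λ = 2; (λ − 4) = 0 ⇒ λ = 4; (λ − 5) = 0 ⇒ λ = 5.
(Check: the roots sum (with multiplicity) to 12, matching trace L = Σdeg = 2·6 = 12.)
Laplacian eigenvalues: [0.0, 1.0, 2.0, 4.0, 5.0]. Largest eigenvalue (spectral radius) = 5.0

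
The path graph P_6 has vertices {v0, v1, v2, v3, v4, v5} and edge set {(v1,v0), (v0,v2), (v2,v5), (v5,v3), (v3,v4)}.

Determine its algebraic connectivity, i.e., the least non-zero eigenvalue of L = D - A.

The path graph P_n has Laplacian eigenvalues λ_k = 2 − 2cos(kπ/n), k = 0, 1, …, n−1. Here n = 6:
k=0: 2 − 2cos(0) = 0.0; k=1: 2 − 2cos(π/6) = 0.2679; k=2: 2 − 2cos(π/3) = 1.0; k=3: 2 − 2cos(π/2) = 2.0; k=4: 2 − 2cos(2π/3) = 3.0; k=5: 2 − 2cos(5π/6) = 3.7321.
Laplacian eigenvalues: [0.0, 0.2679, 1.0, 2.0, 3.0, 3.7321]. Algebraic connectivity (smallest non-zero eigenvalue) = 0.2679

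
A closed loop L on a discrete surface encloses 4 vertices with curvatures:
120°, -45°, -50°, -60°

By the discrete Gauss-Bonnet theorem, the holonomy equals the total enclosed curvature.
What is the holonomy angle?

Holonomy = total enclosed curvature = 120° + (-45°) + (-50°) + (-60°) = -35°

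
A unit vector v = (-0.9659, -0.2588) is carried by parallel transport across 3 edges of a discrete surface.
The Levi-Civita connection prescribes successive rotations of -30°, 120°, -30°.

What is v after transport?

Total rotation: (-30°) + 120° + (-30°) = 60°. Final vector: (-0.2588, -0.9659)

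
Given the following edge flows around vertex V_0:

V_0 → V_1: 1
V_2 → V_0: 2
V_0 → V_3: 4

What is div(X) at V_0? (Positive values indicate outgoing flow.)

Divergence = sum of outgoing flows = 1 + (-2) + 4 = 3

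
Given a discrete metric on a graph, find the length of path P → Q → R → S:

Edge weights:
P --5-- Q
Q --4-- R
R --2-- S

Arc length = 5 + 4 + 2 = 11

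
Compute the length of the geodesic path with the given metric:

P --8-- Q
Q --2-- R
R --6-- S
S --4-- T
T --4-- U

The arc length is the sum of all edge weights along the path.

Arc length = 8 + 2 + 6 + 4 + 4 = 24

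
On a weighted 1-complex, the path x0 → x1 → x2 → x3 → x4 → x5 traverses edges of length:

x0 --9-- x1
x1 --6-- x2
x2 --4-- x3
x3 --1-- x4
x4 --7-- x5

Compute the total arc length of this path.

Arc length = 9 + 6 + 4 + 1 + 7 = 27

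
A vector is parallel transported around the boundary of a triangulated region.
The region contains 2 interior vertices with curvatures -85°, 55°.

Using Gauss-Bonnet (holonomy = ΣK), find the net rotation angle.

Holonomy = total enclosed curvature = (-85°) + 55° = -30°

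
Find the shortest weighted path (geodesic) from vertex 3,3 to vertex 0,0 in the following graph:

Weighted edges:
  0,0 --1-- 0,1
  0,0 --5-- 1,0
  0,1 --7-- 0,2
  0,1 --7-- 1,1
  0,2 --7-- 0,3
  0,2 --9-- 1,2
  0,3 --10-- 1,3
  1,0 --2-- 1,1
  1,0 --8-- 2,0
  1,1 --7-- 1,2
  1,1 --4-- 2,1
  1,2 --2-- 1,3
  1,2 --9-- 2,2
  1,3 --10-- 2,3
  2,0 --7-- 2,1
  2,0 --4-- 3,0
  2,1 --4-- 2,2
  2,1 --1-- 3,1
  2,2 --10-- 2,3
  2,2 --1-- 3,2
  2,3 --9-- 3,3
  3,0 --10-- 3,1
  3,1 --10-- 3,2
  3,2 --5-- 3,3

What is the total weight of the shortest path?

Shortest path: 3,3 → 3,2 → 2,2 → 2,1 → 1,1 → 1,0 → 0,0, total weight = 21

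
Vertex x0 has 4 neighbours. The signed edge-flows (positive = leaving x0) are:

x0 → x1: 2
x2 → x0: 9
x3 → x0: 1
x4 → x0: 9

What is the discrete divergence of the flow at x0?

Divergence = sum of outgoing flows = 2 + (-9) + (-1) + (-9) = -17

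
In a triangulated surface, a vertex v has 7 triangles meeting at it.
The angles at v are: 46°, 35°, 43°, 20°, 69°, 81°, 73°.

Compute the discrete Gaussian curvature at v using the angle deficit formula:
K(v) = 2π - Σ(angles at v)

Sum of angles = 367°. K = 360° - 367° = -7° = -7π/180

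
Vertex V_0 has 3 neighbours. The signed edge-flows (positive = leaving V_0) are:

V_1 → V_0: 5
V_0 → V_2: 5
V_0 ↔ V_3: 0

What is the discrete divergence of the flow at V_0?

Divergence = sum of outgoing flows = (-5) + 5 + 0 = 0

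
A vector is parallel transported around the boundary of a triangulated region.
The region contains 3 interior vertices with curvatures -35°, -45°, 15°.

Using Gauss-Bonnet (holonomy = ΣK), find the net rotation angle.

Holonomy = total enclosed curvature = (-35°) + (-45°) + 15° = -65°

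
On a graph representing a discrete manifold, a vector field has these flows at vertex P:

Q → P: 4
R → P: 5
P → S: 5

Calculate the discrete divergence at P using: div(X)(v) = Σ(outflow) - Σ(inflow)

Divergence = sum of outgoing flows = (-4) + (-5) + 5 = -4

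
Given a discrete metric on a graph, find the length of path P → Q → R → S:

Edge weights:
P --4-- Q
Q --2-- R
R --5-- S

Arc length = 4 + 2 + 5 = 11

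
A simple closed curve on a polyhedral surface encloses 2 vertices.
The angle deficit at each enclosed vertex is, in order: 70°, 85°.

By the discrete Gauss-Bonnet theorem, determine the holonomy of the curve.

Holonomy = total enclosed curvature = 70° + 85° = 155°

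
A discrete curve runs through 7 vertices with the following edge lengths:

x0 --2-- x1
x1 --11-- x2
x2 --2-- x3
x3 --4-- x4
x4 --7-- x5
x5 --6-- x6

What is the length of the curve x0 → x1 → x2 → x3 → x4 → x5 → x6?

Arc length = 2 + 11 + 2 + 4 + 7 + 6 = 32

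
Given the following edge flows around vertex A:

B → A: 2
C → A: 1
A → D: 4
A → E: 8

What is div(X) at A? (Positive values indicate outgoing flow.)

Divergence = sum of outgoing flows = (-2) + (-1) + 4 + 8 = 9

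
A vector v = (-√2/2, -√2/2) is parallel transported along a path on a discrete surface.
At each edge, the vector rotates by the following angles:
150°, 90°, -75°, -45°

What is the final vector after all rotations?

Total rotation: 150° + 90° + (-75°) + (-45°) = 120°. Final vector: (0.9659, -0.2588)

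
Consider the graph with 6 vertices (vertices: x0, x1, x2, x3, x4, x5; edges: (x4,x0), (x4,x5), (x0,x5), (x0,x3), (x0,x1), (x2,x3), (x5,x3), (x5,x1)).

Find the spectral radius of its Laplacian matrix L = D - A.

Degrees: deg(x0) = 4, deg(x1) = 2, deg(x2) = 1, deg(x3) = 3, deg(x4) = 2, deg(x5) = 4.
L = D − A with rows/columns ordered (x0, x1, x2, x3, x4, x5):
  [ 4, -1,  0, -1, -1, -1]
  [-1,  2,  0,  0,  0, -1]
  [ 0,  0,  1, -1,  0,  0]
  [-1,  0, -1,  3,  0, -1]
  [-1,  0,  0,  0,  2, -1]
  [-1, -1,  0, -1, -1,  4]
Characteristic polynomial: det(λI − L) = λ(λ² − 6λ + 4)(λ − 2)(λ − 3)(λ − 5).
Roots: λ = 0; (λ² − 6λ + 4) = 0 ⇒ λ = 3 ± √5 ≈ 0.7639, 5.2361; (λ − 2) = 0 ⇒ λ = 2; (λ − 3) = 0 ⇒ λ = 3; (λ − 5) = 0 ⇒ λ = 5.
(Check: the roots sum (with multiplicity) to 16, matching trace L = Σdeg = 2·8 = 16.)
Laplacian eigenvalues: [0.0, 0.7639, 2.0, 3.0, 5.0, 5.2361]. Largest eigenvalue (spectral radius) = 5.2361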